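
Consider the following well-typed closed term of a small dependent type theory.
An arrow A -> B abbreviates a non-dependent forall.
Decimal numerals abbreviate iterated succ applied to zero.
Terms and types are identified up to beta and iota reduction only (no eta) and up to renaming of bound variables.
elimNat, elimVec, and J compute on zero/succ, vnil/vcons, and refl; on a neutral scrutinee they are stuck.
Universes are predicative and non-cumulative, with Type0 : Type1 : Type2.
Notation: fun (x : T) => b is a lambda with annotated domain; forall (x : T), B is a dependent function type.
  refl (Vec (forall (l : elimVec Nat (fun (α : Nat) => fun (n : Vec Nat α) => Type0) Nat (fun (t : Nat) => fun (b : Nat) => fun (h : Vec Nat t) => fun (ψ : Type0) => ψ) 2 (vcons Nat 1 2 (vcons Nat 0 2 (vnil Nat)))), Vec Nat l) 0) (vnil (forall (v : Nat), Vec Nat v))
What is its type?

the term's type:
  Eq (Vec (forall (l : Nat), Vec Nat l) 0) (vnil (forall (α : Nat), Vec Nat α)) (vnil (forall (n : Nat), Vec Nat n))


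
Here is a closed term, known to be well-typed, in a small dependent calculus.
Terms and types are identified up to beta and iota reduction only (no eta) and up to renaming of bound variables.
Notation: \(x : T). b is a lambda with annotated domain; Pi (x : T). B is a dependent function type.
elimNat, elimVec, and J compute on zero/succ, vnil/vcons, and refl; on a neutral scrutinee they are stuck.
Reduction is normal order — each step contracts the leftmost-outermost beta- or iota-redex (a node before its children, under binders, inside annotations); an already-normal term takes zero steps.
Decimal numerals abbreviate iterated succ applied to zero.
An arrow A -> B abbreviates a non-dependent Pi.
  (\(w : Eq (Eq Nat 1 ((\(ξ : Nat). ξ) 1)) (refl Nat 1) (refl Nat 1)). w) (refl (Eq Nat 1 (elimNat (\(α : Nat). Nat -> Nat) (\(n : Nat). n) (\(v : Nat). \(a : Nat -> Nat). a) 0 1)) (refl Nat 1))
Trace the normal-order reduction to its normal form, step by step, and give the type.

reduction (normal order):
  (\(w : Eq (Eq Nat 1 ((\(ξ : Nat). ξ) 1)) (refl Nat 1) (refl Nat 1)). w) (refl (Eq Nat 1 (elimNat (\(α : Nat). Nat -> Nat) (\(n : Nat). n) (\(v : Nat). \(a : Nat -> Nat). a) 0 1)) (refl Nat 1))
  ~> refl (Eq Nat 1 (elimNat (\(w : Nat). Nat -> Nat) (\(ξ : Nat). ξ) (\(α : Nat). \(n : Nat -> Nat). n) 0 1)) (refl Nat 1)
  ~> refl (Eq Nat 1 ((\(w : Nat). w) 1)) (refl Nat 1)
  ~> refl (Eq Nat 1 1) (refl Nat 1)
type:
  Eq (Eq Nat 1 1) (refl Nat 1) (refl Nat 1)


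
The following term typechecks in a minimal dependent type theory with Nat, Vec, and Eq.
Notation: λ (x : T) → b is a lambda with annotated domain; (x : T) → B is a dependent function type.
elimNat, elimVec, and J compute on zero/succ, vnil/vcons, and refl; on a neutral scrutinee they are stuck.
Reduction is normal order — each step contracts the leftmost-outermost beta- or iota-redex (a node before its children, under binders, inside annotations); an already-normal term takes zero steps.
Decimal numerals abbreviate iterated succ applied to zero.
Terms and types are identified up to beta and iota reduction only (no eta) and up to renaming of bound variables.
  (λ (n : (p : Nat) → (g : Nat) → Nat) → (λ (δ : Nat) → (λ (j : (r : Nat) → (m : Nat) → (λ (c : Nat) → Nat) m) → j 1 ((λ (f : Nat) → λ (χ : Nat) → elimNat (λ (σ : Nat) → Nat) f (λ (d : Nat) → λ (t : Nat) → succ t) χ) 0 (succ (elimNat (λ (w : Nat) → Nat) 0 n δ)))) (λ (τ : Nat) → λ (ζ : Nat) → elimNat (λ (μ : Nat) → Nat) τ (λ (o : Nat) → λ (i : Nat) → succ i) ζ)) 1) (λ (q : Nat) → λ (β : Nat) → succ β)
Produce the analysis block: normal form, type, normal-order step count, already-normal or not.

normal form:
  3
type:
  Nat
steps to reach normal form (normal order): 25
already normal: no
first redex: a beta-redex


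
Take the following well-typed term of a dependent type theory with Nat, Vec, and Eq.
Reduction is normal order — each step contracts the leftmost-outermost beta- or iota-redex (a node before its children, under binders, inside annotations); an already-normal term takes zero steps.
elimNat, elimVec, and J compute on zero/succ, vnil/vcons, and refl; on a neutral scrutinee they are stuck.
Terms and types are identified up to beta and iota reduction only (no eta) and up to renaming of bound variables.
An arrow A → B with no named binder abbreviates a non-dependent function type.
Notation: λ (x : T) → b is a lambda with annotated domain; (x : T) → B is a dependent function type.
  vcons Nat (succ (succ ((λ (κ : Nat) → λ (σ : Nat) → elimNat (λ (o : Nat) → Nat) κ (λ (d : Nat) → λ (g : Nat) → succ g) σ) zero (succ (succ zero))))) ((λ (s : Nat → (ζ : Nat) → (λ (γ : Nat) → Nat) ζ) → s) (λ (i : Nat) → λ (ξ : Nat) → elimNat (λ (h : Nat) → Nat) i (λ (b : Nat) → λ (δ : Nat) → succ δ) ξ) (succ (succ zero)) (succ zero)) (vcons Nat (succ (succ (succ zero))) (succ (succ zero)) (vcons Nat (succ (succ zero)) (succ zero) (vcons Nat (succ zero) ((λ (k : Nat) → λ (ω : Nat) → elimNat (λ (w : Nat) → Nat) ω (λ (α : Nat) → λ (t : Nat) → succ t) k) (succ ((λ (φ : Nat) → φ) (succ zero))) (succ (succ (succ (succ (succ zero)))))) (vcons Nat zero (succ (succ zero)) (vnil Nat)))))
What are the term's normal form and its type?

reduced normal form:
  vcons Nat (succ (succ (succ (succ zero)))) (succ (succ (succ zero))) (vcons Nat (succ (succ (succ zero))) (succ (succ zero)) (vcons Nat (succ (succ zero)) (succ zero) (vcons Nat (succ zero) (succ (succ (succ (succ (succ (succ (succ zero))))))) (vcons Nat zero (succ (succ zero)) (vnil Nat)))))
type:
  Vec Nat (succ (succ (succ (succ (succ zero)))))
observation: the first redex contracted is a beta-redex; the normal form is reached in 26 normal-order steps.


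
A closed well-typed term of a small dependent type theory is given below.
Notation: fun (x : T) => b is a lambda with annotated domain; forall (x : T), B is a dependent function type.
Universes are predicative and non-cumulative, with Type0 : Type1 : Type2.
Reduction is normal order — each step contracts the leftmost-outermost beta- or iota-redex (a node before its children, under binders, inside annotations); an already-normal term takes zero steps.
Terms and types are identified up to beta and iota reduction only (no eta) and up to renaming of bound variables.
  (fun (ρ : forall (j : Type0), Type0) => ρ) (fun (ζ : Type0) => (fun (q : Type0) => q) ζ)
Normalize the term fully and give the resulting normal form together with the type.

reduced normal form:
  fun (ρ : Type0) => ρ
inferred type:
  forall (ρ : Type0), Type0


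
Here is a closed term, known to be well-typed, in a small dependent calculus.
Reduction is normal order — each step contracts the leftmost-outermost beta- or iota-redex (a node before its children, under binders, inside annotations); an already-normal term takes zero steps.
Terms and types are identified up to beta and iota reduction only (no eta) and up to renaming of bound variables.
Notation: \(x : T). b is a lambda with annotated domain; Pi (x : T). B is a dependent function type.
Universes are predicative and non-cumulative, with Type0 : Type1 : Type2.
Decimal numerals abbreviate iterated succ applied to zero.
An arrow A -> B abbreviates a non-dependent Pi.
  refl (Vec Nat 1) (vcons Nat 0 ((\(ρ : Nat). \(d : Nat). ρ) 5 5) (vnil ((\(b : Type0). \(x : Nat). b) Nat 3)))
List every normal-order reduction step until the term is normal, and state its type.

reduction (normal order):
  refl (Vec Nat 1) (vcons Nat 0 ((\(ρ : Nat). \(d : Nat). ρ) 5 5) (vnil ((\(b : Type0). \(x : Nat). b) Nat 3)))
  ~> refl (Vec Nat 1) (vcons Nat 0 ((\(ρ : Nat). 5) 5) (vnil ((\(d : Type0). \(b : Nat). d) Nat 3)))
  ~> refl (Vec Nat 1) (vcons Nat 0 5 (vnil ((\(ρ : Type0). \(d : Nat). ρ) Nat 3)))
  ~> refl (Vec Nat 1) (vcons Nat 0 5 (vnil ((\(ρ : Nat). Nat) 3)))
  ~> refl (Vec Nat 1) (vcons Nat 0 5 (vnil Nat))
type:
  Eq (Vec Nat 1) (vcons Nat 0 5 (vnil Nat)) (vcons Nat 0 5 (vnil Nat))


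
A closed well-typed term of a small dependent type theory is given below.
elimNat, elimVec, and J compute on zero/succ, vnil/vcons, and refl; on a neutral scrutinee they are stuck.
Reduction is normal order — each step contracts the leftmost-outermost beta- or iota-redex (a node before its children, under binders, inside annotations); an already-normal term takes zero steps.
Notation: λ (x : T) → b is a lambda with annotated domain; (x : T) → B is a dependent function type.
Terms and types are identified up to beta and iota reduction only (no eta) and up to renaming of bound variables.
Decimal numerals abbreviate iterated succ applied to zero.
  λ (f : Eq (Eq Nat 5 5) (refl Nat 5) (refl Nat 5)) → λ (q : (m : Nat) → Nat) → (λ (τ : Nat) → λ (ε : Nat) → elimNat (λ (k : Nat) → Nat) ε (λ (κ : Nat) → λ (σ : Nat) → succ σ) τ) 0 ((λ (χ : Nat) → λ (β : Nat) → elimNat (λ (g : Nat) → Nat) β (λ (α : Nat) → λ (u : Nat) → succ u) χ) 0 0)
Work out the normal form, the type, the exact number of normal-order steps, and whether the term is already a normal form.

reduced normal form:
  λ (f : Eq (Eq Nat 5 5) (refl Nat 5) (refl Nat 5)) → λ (q : (m : Nat) → Nat) → 0
the term's type:
  (f : Eq (Eq Nat 5 5) (refl Nat 5) (refl Nat 5)) → (q : (m : Nat) → Nat) → Nat
steps to reach normal form (normal order): 6
started in normal form: no
first contracted redex: a beta-redex


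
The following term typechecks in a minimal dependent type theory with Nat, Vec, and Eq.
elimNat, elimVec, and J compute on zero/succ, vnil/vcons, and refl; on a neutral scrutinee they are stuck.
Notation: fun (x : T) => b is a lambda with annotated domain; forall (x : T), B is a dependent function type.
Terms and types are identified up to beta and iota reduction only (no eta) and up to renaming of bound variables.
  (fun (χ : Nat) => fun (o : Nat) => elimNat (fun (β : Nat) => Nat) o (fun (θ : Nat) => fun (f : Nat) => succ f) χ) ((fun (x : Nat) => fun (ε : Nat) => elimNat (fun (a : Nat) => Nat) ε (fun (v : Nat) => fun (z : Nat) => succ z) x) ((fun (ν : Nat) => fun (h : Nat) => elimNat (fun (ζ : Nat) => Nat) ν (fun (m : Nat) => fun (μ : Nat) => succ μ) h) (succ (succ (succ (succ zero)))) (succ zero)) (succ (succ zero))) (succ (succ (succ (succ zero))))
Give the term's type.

the term's type:
  Nat


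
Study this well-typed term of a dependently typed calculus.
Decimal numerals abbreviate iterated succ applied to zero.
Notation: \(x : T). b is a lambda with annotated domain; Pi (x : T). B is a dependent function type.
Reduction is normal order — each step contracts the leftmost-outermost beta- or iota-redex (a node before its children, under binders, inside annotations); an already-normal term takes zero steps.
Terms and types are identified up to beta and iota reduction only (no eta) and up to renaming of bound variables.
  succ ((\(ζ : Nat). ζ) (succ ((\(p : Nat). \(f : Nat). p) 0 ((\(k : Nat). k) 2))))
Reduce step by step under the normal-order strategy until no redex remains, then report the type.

normal-order reduction:
  succ ((\(ζ : Nat). ζ) (succ ((\(p : Nat). \(f : Nat). p) 0 ((\(k : Nat). k) 2))))
  ~> succ (succ ((\(ζ : Nat). \(p : Nat). ζ) 0 ((\(f : Nat). f) 2)))
  ~> succ (succ ((\(ζ : Nat). 0) ((\(p : Nat). p) 2)))
  ~> 2
the term's type:
  Nat


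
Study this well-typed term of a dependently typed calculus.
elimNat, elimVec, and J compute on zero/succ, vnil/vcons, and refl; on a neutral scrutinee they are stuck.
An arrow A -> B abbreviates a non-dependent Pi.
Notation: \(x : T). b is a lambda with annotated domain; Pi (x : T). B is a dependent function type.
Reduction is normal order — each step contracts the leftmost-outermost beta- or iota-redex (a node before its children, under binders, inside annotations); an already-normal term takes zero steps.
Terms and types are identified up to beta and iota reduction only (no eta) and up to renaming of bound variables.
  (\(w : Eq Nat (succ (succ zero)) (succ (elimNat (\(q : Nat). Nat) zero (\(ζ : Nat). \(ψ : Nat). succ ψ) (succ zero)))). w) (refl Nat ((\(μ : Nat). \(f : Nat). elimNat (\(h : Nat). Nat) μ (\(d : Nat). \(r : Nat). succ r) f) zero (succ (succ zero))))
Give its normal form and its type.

normal form:
  refl Nat (succ (succ zero))
type:
  Eq Nat (succ (succ zero)) (succ (succ zero))
observation: 10 normal-order steps normalize the term, beginning with a beta-redex.


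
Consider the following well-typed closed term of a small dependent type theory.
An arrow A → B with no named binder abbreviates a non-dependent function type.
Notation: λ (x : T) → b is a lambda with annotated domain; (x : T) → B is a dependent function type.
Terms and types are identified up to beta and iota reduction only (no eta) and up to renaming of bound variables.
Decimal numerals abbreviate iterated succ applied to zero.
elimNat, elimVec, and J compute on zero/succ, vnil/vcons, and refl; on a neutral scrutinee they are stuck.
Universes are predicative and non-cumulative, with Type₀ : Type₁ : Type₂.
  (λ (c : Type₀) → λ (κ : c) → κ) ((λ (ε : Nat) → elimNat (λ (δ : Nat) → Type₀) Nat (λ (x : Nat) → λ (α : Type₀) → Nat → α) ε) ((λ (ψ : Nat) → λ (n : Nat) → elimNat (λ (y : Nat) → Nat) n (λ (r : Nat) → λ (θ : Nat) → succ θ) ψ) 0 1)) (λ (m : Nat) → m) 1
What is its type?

type:
  Nat


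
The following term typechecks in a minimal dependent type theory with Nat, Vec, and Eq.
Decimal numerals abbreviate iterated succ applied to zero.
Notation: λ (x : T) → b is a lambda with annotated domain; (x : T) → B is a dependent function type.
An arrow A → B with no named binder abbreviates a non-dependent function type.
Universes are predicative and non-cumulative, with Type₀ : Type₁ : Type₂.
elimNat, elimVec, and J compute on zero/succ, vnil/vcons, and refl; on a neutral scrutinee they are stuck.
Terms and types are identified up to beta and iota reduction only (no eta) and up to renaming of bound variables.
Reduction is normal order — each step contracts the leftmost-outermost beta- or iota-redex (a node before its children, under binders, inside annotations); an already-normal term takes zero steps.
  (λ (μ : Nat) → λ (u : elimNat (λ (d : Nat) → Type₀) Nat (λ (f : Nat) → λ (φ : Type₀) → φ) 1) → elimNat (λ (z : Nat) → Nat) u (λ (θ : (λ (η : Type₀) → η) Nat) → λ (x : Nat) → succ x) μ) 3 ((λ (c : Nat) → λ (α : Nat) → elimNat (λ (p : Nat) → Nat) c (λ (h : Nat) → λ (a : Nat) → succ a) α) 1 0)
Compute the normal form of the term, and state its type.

normal form:
  4
the term's type:
  Nat
observation: 15 normal-order steps normalize the term, beginning with a beta-redex.


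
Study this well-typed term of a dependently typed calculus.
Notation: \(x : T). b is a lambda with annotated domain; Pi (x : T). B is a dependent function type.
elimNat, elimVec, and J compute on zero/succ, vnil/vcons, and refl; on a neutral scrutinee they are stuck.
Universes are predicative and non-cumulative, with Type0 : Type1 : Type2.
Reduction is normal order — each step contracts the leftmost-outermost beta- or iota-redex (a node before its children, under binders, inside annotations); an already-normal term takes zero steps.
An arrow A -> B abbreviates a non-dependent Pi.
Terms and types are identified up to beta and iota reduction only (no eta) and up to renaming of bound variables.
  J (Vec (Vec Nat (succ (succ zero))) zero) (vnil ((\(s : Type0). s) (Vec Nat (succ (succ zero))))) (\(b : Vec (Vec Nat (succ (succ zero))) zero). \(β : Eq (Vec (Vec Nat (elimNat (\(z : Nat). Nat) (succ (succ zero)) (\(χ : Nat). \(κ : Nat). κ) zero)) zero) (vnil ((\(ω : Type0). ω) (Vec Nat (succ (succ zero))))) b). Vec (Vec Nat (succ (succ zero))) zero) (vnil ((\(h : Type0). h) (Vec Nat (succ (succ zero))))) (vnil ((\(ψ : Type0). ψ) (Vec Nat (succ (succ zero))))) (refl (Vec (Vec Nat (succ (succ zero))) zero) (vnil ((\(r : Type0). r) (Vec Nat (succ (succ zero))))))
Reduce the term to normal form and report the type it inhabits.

resulting normal form:
  vnil (Vec Nat (succ (succ zero)))
the term's type:
  Vec (Vec Nat (succ (succ zero))) zero
observation: reduction starts at a J iota-redex, and 2 normal-order steps reach the normal form.


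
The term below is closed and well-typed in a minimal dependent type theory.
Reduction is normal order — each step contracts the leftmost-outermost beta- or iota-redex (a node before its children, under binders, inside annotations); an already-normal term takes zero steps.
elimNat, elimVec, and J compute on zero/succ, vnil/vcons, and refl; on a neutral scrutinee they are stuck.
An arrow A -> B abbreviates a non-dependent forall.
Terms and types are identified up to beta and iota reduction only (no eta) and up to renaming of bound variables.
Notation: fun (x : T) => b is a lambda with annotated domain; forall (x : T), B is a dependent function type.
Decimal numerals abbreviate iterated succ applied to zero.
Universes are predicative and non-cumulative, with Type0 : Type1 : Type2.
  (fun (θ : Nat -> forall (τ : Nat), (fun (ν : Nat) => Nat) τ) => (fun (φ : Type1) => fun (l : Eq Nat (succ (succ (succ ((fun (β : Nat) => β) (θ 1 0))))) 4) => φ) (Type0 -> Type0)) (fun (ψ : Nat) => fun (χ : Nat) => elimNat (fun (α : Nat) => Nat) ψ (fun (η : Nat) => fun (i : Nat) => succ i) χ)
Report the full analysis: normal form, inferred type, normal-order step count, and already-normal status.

reduced normal form:
  fun (θ : Eq Nat 4 4) => Type0 -> Type0
type:
  Eq Nat 4 4 -> Type1
steps to reach normal form (normal order): 6
term was already normal: no
first contracted redex: a beta-redex


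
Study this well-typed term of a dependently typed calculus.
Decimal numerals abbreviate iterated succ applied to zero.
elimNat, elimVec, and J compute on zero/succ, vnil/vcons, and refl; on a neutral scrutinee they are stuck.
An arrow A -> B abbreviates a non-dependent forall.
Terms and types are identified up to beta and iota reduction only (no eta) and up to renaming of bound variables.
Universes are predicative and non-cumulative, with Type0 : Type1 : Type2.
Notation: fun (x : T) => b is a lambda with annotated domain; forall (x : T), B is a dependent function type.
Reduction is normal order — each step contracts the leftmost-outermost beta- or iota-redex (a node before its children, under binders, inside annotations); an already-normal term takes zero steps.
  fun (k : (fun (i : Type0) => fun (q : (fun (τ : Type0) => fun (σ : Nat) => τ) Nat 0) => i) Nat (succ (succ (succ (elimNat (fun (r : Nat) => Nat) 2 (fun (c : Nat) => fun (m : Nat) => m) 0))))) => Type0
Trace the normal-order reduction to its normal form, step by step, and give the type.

normal-order reduction:
  fun (k : (fun (i : Type0) => fun (q : (fun (τ : Type0) => fun (σ : Nat) => τ) Nat 0) => i) Nat (succ (succ (succ (elimNat (fun (r : Nat) => Nat) 2 (fun (c : Nat) => fun (m : Nat) => m) 0))))) => Type0
  ~> fun (k : (fun (i : (fun (q : Type0) => fun (τ : Nat) => q) Nat 0) => Nat) (succ (succ (succ (elimNat (fun (σ : Nat) => Nat) 2 (fun (r : Nat) => fun (c : Nat) => c) 0))))) => Type0
  ~> fun (k : Nat) => Type0
inferred type:
  Nat -> Type1


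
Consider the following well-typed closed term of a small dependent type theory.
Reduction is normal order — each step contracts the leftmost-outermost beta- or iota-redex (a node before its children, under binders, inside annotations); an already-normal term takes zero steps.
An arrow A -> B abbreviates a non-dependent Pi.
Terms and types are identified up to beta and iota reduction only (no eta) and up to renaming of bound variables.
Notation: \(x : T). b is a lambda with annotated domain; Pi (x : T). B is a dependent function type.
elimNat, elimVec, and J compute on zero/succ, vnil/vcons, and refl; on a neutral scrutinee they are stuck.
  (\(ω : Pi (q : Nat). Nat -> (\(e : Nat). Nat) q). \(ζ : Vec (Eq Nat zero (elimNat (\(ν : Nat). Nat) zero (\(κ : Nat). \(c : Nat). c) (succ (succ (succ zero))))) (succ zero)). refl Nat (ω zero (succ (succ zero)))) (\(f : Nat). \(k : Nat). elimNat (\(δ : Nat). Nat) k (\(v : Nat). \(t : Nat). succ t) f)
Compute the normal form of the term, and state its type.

normal form:
  \(ω : Vec (Eq Nat zero zero) (succ zero)). refl Nat (succ (succ zero))
type:
  Vec (Eq Nat zero zero) (succ zero) -> Eq Nat (succ (succ zero)) (succ (succ zero))


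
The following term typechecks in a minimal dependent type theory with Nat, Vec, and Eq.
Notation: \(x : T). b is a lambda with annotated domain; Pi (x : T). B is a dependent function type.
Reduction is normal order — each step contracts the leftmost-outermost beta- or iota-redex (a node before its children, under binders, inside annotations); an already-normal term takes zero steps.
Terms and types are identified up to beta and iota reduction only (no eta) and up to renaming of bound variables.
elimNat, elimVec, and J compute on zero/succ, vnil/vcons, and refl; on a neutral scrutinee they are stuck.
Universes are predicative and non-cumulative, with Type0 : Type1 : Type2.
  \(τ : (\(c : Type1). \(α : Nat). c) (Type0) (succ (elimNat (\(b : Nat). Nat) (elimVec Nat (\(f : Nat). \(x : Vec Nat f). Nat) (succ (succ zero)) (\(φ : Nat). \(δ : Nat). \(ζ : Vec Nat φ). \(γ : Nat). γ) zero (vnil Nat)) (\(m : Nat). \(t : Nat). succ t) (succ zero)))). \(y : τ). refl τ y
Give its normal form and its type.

normal form:
  \(τ : Type0). \(c : τ). refl τ c
the term's type:
  Pi (τ : Type0). Pi (c : τ). Eq τ c c
observation: the term reaches its normal form after 2 normal-order steps.


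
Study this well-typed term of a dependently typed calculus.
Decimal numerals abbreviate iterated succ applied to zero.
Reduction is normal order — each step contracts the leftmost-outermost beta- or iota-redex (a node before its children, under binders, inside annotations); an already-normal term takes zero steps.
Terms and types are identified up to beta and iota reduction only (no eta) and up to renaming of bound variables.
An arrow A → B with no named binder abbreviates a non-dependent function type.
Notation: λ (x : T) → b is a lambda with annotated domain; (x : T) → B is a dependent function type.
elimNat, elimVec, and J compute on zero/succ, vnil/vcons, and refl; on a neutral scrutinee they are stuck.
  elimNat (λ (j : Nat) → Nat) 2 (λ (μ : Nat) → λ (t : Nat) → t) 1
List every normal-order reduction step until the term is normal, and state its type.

normal-order reduction:
  elimNat (λ (j : Nat) → Nat) 2 (λ (μ : Nat) → λ (t : Nat) → t) 1
  ~> (λ (j : Nat) → λ (μ : Nat) → μ) 0 (elimNat (λ (t : Nat) → Nat) 2 (λ (l : Nat) → λ (v : Nat) → v) 0)
  ~> (λ (j : Nat) → j) (elimNat (λ (μ : Nat) → Nat) 2 (λ (t : Nat) → λ (l : Nat) → l) 0)
  ~> elimNat (λ (j : Nat) → Nat) 2 (λ (μ : Nat) → λ (t : Nat) → t) 0
  ~> 2
type:
  Nat


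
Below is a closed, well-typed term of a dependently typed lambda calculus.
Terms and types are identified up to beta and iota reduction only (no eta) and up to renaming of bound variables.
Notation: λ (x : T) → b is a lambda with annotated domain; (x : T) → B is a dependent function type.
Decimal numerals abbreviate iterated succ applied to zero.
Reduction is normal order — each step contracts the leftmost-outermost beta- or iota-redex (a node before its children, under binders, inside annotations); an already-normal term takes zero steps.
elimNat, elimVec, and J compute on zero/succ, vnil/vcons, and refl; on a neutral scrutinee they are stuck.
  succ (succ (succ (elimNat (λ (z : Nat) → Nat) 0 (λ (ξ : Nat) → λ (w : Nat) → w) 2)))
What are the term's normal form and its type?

reduced normal form:
  3
the term's type:
  Nat
observation: normalization takes exactly 7 steps under the normal-order strategy.


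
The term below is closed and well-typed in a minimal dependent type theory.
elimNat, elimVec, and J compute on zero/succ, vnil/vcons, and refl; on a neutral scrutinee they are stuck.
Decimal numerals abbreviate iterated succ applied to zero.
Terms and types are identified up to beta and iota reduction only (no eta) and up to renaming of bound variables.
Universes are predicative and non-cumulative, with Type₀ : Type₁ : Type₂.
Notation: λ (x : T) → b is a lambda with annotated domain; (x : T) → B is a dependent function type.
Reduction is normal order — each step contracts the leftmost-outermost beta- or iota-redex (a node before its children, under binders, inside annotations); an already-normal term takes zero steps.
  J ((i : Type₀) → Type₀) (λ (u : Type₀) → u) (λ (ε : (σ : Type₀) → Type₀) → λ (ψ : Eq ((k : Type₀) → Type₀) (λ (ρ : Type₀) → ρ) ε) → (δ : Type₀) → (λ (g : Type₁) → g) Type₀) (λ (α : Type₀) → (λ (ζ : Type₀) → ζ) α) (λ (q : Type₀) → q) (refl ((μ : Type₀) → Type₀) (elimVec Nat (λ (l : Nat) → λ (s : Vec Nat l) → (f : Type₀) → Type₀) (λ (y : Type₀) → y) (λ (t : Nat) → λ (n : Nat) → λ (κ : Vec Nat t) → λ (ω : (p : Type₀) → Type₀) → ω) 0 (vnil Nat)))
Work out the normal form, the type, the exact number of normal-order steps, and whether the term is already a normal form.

normal form:
  λ (i : Type₀) → i
type:
  (i : Type₀) → Type₀
normal-order step count: 2
started in normal form: no
first contracted redex: a J iota-redex


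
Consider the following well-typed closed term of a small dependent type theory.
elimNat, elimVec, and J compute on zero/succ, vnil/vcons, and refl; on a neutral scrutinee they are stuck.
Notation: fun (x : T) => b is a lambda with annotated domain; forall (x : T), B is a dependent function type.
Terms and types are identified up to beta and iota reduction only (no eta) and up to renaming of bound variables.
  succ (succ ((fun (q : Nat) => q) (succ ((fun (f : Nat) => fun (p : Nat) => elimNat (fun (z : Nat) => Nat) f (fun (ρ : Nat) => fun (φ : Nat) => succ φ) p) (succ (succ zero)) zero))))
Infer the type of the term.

the term's type:
  Nat


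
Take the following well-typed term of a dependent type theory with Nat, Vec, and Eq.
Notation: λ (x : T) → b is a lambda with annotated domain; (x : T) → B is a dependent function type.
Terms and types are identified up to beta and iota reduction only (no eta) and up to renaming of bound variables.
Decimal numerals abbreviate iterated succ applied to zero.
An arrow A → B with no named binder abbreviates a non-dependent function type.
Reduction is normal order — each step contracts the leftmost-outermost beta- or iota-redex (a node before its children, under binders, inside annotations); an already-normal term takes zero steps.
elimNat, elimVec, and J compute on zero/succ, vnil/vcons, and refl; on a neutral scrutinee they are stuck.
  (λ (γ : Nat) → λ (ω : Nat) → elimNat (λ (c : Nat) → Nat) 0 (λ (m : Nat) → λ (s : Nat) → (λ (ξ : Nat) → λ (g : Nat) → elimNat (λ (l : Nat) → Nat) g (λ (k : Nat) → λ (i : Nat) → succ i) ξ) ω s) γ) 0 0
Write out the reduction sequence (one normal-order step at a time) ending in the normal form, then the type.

normal-order reduction:
  (λ (γ : Nat) → λ (ω : Nat) → elimNat (λ (c : Nat) → Nat) 0 (λ (m : Nat) → λ (s : Nat) → (λ (ξ : Nat) → λ (g : Nat) → elimNat (λ (l : Nat) → Nat) g (λ (k : Nat) → λ (i : Nat) → succ i) ξ) ω s) γ) 0 0
  ~> (λ (γ : Nat) → elimNat (λ (ω : Nat) → Nat) 0 (λ (c : Nat) → λ (m : Nat) → (λ (s : Nat) → λ (ξ : Nat) → elimNat (λ (g : Nat) → Nat) ξ (λ (l : Nat) → λ (k : Nat) → succ k) s) γ m) 0) 0
  ~> elimNat (λ (γ : Nat) → Nat) 0 (λ (ω : Nat) → λ (c : Nat) → (λ (m : Nat) → λ (s : Nat) → elimNat (λ (ξ : Nat) → Nat) s (λ (g : Nat) → λ (l : Nat) → succ l) m) 0 c) 0
  ~> 0
inferred type:
  Nat


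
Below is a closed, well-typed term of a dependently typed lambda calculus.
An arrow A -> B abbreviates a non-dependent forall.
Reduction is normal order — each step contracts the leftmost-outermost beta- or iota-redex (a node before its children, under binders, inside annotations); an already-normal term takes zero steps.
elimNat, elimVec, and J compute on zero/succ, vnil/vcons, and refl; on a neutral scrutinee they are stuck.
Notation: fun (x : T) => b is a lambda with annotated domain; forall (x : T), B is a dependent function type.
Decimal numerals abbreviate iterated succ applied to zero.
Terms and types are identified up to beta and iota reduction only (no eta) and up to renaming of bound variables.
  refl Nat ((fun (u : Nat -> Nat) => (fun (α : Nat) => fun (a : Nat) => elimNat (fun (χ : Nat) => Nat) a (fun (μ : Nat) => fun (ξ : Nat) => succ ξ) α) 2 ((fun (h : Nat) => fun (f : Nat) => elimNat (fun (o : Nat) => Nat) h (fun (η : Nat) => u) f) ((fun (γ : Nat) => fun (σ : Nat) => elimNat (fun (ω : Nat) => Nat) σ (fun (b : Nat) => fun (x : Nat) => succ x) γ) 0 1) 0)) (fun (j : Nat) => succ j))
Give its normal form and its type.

reduced normal form:
  refl Nat 3
inferred type:
  Eq Nat 3 3
observation: the term reaches its normal form after 16 normal-order steps.


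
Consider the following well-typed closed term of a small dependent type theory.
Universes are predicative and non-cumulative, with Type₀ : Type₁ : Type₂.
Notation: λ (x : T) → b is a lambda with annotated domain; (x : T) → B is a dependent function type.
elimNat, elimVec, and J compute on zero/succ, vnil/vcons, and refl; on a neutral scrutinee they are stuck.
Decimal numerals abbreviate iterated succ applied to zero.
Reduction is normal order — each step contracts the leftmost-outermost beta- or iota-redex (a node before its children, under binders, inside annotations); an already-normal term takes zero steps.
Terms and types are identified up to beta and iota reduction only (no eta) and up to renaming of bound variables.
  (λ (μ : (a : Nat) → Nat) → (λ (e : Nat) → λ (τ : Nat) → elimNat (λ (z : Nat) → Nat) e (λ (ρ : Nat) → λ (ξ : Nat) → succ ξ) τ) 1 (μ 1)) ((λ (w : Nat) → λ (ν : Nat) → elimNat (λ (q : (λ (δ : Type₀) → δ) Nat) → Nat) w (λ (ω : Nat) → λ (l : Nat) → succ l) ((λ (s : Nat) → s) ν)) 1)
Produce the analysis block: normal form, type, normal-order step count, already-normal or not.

normal form:
  3
inferred type:
  Nat
steps to reach normal form (normal order): 18
already normal: no
first redex: a beta-redex


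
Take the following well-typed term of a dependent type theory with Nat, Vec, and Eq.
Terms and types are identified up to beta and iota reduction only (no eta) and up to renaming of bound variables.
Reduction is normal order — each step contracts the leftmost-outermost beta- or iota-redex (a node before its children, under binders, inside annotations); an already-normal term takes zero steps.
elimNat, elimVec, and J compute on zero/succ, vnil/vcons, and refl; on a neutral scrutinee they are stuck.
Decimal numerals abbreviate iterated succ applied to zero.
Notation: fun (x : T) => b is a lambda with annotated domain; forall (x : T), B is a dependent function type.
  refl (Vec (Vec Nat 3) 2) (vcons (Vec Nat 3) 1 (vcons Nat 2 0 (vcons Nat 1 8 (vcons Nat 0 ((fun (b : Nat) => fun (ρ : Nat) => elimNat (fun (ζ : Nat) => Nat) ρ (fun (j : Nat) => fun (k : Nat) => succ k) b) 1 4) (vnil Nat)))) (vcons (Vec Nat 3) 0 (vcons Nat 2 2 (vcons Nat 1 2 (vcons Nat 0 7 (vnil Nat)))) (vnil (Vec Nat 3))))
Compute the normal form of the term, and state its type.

resulting normal form:
  refl (Vec (Vec Nat 3) 2) (vcons (Vec Nat 3) 1 (vcons Nat 2 0 (vcons Nat 1 8 (vcons Nat 0 5 (vnil Nat)))) (vcons (Vec Nat 3) 0 (vcons Nat 2 2 (vcons Nat 1 2 (vcons Nat 0 7 (vnil Nat)))) (vnil (Vec Nat 3))))
the term's type:
  Eq (Vec (Vec Nat 3) 2) (vcons (Vec Nat 3) 1 (vcons Nat 2 0 (vcons Nat 1 8 (vcons Nat 0 5 (vnil Nat)))) (vcons (Vec Nat 3) 0 (vcons Nat 2 2 (vcons Nat 1 2 (vcons Nat 0 7 (vnil Nat)))) (vnil (Vec Nat 3)))) (vcons (Vec Nat 3) 1 (vcons Nat 2 0 (vcons Nat 1 8 (vcons Nat 0 5 (vnil Nat)))) (vcons (Vec Nat 3) 0 (vcons Nat 2 2 (vcons Nat 1 2 (vcons Nat 0 7 (vnil Nat)))) (vnil (Vec Nat 3))))
observation: the leftmost-outermost redex is a beta-redex, and normalization takes 6 steps.


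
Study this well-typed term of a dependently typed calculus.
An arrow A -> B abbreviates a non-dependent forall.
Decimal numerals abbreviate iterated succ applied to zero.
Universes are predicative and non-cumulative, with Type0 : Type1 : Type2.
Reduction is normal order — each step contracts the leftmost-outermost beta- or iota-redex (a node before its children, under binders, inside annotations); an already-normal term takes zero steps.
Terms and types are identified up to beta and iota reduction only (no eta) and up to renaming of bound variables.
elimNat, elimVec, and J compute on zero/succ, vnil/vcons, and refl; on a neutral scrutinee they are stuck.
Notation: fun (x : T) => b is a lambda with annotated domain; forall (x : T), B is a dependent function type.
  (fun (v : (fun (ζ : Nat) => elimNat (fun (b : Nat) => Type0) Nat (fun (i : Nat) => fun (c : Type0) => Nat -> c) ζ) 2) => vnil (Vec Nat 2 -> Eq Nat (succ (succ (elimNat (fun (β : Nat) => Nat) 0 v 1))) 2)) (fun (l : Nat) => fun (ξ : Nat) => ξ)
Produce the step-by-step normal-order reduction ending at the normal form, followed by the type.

normal-order reduction sequence:
  (fun (v : (fun (ζ : Nat) => elimNat (fun (b : Nat) => Type0) Nat (fun (i : Nat) => fun (c : Type0) => Nat -> c) ζ) 2) => vnil (Vec Nat 2 -> Eq Nat (succ (succ (elimNat (fun (β : Nat) => Nat) 0 v 1))) 2)) (fun (l : Nat) => fun (ξ : Nat) => ξ)
  ~> vnil (Vec Nat 2 -> Eq Nat (succ (succ (elimNat (fun (v : Nat) => Nat) 0 (fun (ζ : Nat) => fun (b : Nat) => b) 1))) 2)
  ~> vnil (Vec Nat 2 -> Eq Nat (succ (succ ((fun (v : Nat) => fun (ζ : Nat) => ζ) 0 (elimNat (fun (b : Nat) => Nat) 0 (fun (i : Nat) => fun (c : Nat) => c) 0)))) 2)
  ~> vnil (Vec Nat 2 -> Eq Nat (succ (succ ((fun (v : Nat) => v) (elimNat (fun (ζ : Nat) => Nat) 0 (fun (b : Nat) => fun (i : Nat) => i) 0)))) 2)
  ~> vnil (Vec Nat 2 -> Eq Nat (succ (succ (elimNat (fun (v : Nat) => Nat) 0 (fun (ζ : Nat) => fun (b : Nat) => b) 0))) 2)
  ~> vnil (Vec Nat 2 -> Eq Nat 2 2)
type:
  Vec (Vec Nat 2 -> Eq Nat 2 2) 0


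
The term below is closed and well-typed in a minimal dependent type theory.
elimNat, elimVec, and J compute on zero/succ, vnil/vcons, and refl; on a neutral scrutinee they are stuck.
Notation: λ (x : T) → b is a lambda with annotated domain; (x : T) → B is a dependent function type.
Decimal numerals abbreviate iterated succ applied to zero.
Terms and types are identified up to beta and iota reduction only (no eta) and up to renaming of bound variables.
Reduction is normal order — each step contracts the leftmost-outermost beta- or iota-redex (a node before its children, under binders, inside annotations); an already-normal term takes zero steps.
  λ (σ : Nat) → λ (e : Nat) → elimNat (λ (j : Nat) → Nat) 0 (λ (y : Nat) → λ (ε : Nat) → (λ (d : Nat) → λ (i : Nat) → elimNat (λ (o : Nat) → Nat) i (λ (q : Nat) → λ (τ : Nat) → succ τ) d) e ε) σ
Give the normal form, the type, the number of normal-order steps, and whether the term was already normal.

resulting normal form:
  λ (σ : Nat) → λ (e : Nat) → elimNat (λ (j : Nat) → Nat) 0 (λ (y : Nat) → λ (ε : Nat) → elimNat (λ (d : Nat) → Nat) ε (λ (i : Nat) → λ (o : Nat) → succ o) e) σ
the term's type:
  (σ : Nat) → (e : Nat) → Nat
normal-order step count: 2
started in normal form: no
first redex: a beta-redex


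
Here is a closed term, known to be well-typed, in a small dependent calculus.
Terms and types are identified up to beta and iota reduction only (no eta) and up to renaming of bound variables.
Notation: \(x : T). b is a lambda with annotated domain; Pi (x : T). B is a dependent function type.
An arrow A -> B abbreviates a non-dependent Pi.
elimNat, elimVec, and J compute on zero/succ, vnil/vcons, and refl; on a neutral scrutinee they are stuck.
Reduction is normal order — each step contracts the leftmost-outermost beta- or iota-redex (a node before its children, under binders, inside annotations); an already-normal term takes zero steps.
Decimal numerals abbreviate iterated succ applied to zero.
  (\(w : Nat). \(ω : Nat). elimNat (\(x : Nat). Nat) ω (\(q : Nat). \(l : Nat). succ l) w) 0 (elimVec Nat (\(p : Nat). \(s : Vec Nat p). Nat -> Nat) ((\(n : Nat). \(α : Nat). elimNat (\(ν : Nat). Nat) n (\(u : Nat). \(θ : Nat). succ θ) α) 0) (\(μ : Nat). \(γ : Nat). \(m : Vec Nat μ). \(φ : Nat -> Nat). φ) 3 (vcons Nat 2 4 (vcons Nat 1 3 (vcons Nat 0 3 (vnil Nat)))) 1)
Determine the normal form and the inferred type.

normal form:
  1
inferred type:
  Nat
observation: the leftmost-outermost redex is a beta-redex, and normalization takes 25 steps.


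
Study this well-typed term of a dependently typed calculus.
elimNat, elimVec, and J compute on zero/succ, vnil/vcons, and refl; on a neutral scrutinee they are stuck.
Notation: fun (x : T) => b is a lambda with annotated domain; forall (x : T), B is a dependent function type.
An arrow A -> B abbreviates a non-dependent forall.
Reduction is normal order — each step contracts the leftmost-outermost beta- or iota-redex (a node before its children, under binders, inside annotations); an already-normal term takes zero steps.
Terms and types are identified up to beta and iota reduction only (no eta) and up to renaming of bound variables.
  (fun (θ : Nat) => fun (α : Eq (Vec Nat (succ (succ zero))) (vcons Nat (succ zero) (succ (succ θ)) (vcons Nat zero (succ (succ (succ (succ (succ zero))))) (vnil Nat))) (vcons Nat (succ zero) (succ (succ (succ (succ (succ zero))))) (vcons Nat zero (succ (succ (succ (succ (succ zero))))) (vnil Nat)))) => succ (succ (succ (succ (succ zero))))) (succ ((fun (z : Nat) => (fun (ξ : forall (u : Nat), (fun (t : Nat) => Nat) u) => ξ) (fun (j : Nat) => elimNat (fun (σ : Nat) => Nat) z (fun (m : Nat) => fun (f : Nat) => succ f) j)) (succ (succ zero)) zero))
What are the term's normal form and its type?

normal form:
  fun (θ : Eq (Vec Nat (succ (succ zero))) (vcons Nat (succ zero) (succ (succ (succ (succ (succ zero))))) (vcons Nat zero (succ (succ (succ (succ (succ zero))))) (vnil Nat))) (vcons Nat (succ zero) (succ (succ (succ (succ (succ zero))))) (vcons Nat zero (succ (succ (succ (succ (succ zero))))) (vnil Nat)))) => succ (succ (succ (succ (succ zero))))
inferred type:
  Eq (Vec Nat (succ (succ zero))) (vcons Nat (succ zero) (succ (succ (succ (succ (succ zero))))) (vcons Nat zero (succ (succ (succ (succ (succ zero))))) (vnil Nat))) (vcons Nat (succ zero) (succ (succ (succ (succ (succ zero))))) (vcons Nat zero (succ (succ (succ (succ (succ zero))))) (vnil Nat))) -> Nat


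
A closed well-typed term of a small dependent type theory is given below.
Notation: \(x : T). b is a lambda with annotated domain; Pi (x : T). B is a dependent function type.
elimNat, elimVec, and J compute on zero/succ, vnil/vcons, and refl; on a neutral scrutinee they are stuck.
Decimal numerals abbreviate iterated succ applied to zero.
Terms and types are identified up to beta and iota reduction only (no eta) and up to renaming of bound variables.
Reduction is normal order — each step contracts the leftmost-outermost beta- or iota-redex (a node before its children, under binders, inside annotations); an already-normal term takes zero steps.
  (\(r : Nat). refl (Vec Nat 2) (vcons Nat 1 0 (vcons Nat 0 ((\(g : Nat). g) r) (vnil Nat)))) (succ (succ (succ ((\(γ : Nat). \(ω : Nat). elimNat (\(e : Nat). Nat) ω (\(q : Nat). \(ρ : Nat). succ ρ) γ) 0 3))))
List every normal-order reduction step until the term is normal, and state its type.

normal-order reduction:
  (\(r : Nat). refl (Vec Nat 2) (vcons Nat 1 0 (vcons Nat 0 ((\(g : Nat). g) r) (vnil Nat)))) (succ (succ (succ ((\(γ : Nat). \(ω : Nat). elimNat (\(e : Nat). Nat) ω (\(q : Nat). \(ρ : Nat). succ ρ) γ) 0 3))))
  ~> refl (Vec Nat 2) (vcons Nat 1 0 (vcons Nat 0 ((\(r : Nat). r) (succ (succ (succ ((\(g : Nat). \(γ : Nat). elimNat (\(ω : Nat). Nat) γ (\(e : Nat). \(q : Nat). succ q) g) 0 3))))) (vnil Nat)))
  ~> refl (Vec Nat 2) (vcons Nat 1 0 (vcons Nat 0 (succ (succ (succ ((\(r : Nat). \(g : Nat). elimNat (\(γ : Nat). Nat) g (\(ω : Nat). \(e : Nat). succ e) r) 0 3)))) (vnil Nat)))
  ~> refl (Vec Nat 2) (vcons Nat 1 0 (vcons Nat 0 (succ (succ (succ ((\(r : Nat). elimNat (\(g : Nat). Nat) r (\(γ : Nat). \(ω : Nat). succ ω) 0) 3)))) (vnil Nat)))
  ~> refl (Vec Nat 2) (vcons Nat 1 0 (vcons Nat 0 (succ (succ (succ (elimNat (\(r : Nat). Nat) 3 (\(g : Nat). \(γ : Nat). succ γ) 0)))) (vnil Nat)))
  ~> refl (Vec Nat 2) (vcons Nat 1 0 (vcons Nat 0 6 (vnil Nat)))
type:
  Eq (Vec Nat 2) (vcons Nat 1 0 (vcons Nat 0 6 (vnil Nat))) (vcons Nat 1 0 (vcons Nat 0 6 (vnil Nat)))
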